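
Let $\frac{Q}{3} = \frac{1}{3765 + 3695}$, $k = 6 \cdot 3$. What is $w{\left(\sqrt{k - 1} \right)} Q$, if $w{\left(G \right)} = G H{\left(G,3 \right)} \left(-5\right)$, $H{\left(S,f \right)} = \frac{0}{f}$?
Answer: $0$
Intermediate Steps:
$k = 18$
$H{\left(S,f \right)} = 0$
$Q = \frac{3}{7460}$ ($Q = \frac{3}{3765 + 3695} = \frac{3}{7460} \approx 0.00040214$)
$w{\left(G \right)} = 0$ ($w{\left(G \right)} = G 0 \left(-5\right) = 0 \left(-5\right) = 0$)
$w{\left(\sqrt{k - 1} \right)} Q = 0 \cdot \frac{3}{7460} = 0$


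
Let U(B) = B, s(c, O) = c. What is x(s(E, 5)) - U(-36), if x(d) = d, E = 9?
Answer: 45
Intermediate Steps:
x(s(E, 5)) - U(-36) = 9 - 1*(-36) = 9 + 36 = 45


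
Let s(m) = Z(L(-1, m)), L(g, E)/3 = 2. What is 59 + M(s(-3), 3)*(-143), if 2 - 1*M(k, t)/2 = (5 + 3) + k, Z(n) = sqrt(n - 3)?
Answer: 1775 + 286*sqrt(3) ≈ 2270.4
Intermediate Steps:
L(g, E) = 6 (L(g, E) = 3*2 = 6)
Z(n) = sqrt(-3 + n)
s(m) = sqrt(3) (s(m) = sqrt(-3 + 6) = sqrt(3))
M(k, t) = -12 - 2*k (M(k, t) = 4 - 2*((5 + 3) + k) = 4 - 2*(8 + k) = 4 + (-16 - 2*k) = -12 - 2*k)
59 + M(s(-3), 3)*(-143) = 59 + (-12 - 2*sqrt(3))*(-143) = 59 + (1716 + 286*sqrt(3)) = 1775 + 286*sqrt(3)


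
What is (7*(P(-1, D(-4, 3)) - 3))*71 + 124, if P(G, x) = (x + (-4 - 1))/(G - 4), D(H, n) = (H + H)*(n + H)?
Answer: -8326/5 ≈ -1665.2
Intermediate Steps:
D(H, n) = 2*H*(H + n) (D(H, n) = (2*H)*(H + n) = 2*H*(H + n))
P(G, x) = (-5 + x)/(-4 + G) (P(G, x) = (x - 5)/(-4 + G) = (-5 + x)/(-4 + G))
(7*(P(-1, D(-4, 3)) - 3))*71 + 124 = (7*((-5 + 2*(-4)*(-4 + 3))/(-4 - 1) - 3))*71 + 124 = (7*((-5 + 2*(-4)*(-1))/(-5) - 3))*71 + 124 = (7*(-(-5 + 8)/5 - 3))*71 + 124 = (7*(-1/5*3 - 3))*71 + 124 = (7*(-3/5 - 3))*71 + 124 = (7*(-18/5))*71 + 124 = -126/5*71 + 124 = -8946/5 + 124 = -8326/5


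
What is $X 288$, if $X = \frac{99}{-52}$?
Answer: $- \frac{7128}{13} \approx -548.31$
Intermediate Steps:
$X = - \frac{99}{52}$ ($X = 99 \left(- \frac{1}{52}\right) = - \frac{99}{52} \approx -1.9038$)
$X 288 = \left(- \frac{99}{52}\right) 288 = - \frac{7128}{13}$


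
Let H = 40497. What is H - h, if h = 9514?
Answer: 30983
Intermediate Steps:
H - h = 40497 - 1*9514 = 40497 - 9514 = 30983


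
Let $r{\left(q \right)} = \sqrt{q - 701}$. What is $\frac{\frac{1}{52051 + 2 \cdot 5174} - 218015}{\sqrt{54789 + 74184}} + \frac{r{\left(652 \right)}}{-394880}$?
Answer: $- \frac{4534639328 \sqrt{128973}}{2682595409} - \frac{7 i}{394880} \approx -607.07 - 1.7727 \cdot 10^{-5} i$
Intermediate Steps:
$r{\left(q \right)} = \sqrt{-701 + q}$
$\frac{\frac{1}{52051 + 2 \cdot 5174} - 218015}{\sqrt{54789 + 74184}} + \frac{r{\left(652 \right)}}{-394880} = \frac{\frac{1}{52051 + 2 \cdot 5174} - 218015}{\sqrt{54789 + 74184}} + \frac{\sqrt{-701 + 652}}{-394880} = \frac{\frac{1}{52051 + 10348} - 218015}{\sqrt{128973}} + \sqrt{-49} \left(- \frac{1}{394880}\right) = \left(\frac{1}{62399} - 218015\right) \frac{\sqrt{128973}}{128973} + 7 i \left(- \frac{1}{394880}\right) = \left(\frac{1}{62399} - 218015\right) \frac{\sqrt{128973}}{128973} - \frac{7 i}{394880} = - \frac{13603917984 \frac{\sqrt{128973}}{128973}}{62399} - \frac{7 i}{394880} = - \frac{4534639328 \sqrt{128973}}{2682595409} - \frac{7 i}{394880}$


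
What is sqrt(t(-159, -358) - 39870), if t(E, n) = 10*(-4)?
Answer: I*sqrt(39910) ≈ 199.77*I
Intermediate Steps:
t(E, n) = -40
sqrt(t(-159, -358) - 39870) = sqrt(-40 - 39870) = sqrt(-39910) = I*sqrt(39910)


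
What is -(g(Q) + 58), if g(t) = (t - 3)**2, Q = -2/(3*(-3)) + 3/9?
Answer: -5182/81 ≈ -63.975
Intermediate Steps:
Q = 5/9 (Q = -2/(-9) + 3*(1/9) = -2*(-1/9) + 1/3 = 2/9 + 1/3 = 5/9 ≈ 0.55556)
g(t) = (-3 + t)**2
-(g(Q) + 58) = -((-3 + 5/9)**2 + 58) = -((-22/9)**2 + 58) = -(484/81 + 58) = -1*5182/81 = -5182/81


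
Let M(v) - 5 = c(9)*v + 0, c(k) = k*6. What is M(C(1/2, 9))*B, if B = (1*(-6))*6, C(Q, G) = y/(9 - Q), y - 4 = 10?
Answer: -57492/17 ≈ -3381.9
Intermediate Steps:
y = 14 (y = 4 + 10 = 14)
C(Q, G) = 14/(9 - Q)
c(k) = 6*k
M(v) = 5 + 54*v (M(v) = 5 + ((6*9)*v + 0) = 5 + (54*v + 0) = 5 + 54*v)
B = -36 (B = -6*6 = -36)
M(C(1/2, 9))*B = (5 + 54*(-14/(-9 + 1/2)))*(-36) = (5 + 54*(-14/(-17/2)))*(-36) = (5 + 54*(-14*(-2/17)))*(-36) = (5 + 54*(28/17))*(-36) = (5 + 1512/17)*(-36) = (1597/17)*(-36) = -57492/17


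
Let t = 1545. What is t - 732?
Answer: 813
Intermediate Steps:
t - 732 = 1545 - 732 = 813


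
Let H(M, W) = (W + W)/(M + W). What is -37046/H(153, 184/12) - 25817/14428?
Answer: -67481179401/331844 ≈ -2.0335e+5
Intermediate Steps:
H(M, W) = 2*W/(M + W) (H(M, W) = (2*W)/(M + W) = 2*W/(M + W))
-37046/H(153, 184/12) - 25817/14428 = -37046/(2*(184/12)/(153 + 184/12)) - 25817/14428 = -37046/(2*(184*(1/12))/(153 + 184*(1/12))) - 25817*1/14428 = -37046/(2*(46/3)/(153 + 46/3)) - 25817/14428 = -37046/(2*(46/3)/(505/3)) - 25817/14428 = -37046/(2*(46/3)*(3/505)) - 25817/14428 = -37046/92/505 - 25817/14428 = -37046*505/92 - 25817/14428 = -9354115/46 - 25817/14428 = -67481179401/331844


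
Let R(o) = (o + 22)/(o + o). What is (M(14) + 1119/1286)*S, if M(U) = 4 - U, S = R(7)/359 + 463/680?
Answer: -13776642839/2197568240 ≈ -6.2690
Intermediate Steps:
R(o) = (22 + o)/(2*o) (R(o) = (22 + o)/((2*o)) = (22 + o)*(1/(2*o)) = (22 + o)/(2*o))
S = 1173379/1708840 (S = ((1/2)*(22 + 7)/7)/359 + 463/680 = ((1/2)*(1/7)*29)*(1/359) + 463*(1/680) = (29/14)*(1/359) + 463/680 = 29/5026 + 463/680 = 1173379/1708840 ≈ 0.68665)
(M(14) + 1119/1286)*S = ((4 - 1*14) + 1119/1286)*(1173379/1708840) = ((4 - 14) + 1119*(1/1286))*(1173379/1708840) = (-10 + 1119/1286)*(1173379/1708840) = -11741/1286*1173379/1708840 = -13776642839/2197568240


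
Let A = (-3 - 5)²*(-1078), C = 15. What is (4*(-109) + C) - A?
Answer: 68571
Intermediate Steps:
A = -68992 (A = (-8)²*(-1078) = 64*(-1078) = -68992)
(4*(-109) + C) - A = (4*(-109) + 15) - 1*(-68992) = (-436 + 15) + 68992 = -421 + 68992 = 68571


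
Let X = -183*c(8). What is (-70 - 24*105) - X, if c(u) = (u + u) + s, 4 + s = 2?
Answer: -28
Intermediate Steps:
s = -2 (s = -4 + 2 = -2)
c(u) = -2 + 2*u (c(u) = (u + u) - 2 = 2*u - 2 = -2 + 2*u)
X = -2562 (X = -183*(-2 + 2*8) = -183*(-2 + 16) = -183*14 = -2562)
(-70 - 24*105) - X = (-70 - 24*105) - 1*(-2562) = (-70 - 2520) + 2562 = -2590 + 2562 = -28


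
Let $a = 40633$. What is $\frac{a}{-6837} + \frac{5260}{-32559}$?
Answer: $- \frac{452977489}{74201961} \approx -6.1047$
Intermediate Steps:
$\frac{a}{-6837} + \frac{5260}{-32559} = \frac{40633}{-6837} + \frac{5260}{-32559} = 40633 \left(- \frac{1}{6837}\right) + 5260 \left(- \frac{1}{32559}\right) = - \frac{40633}{6837} - \frac{5260}{32559} = - \frac{452977489}{74201961}$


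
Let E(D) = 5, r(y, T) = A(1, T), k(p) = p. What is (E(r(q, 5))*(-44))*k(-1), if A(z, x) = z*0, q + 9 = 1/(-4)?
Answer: 220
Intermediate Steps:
q = -37/4 (q = -9 + 1/(-4) = -9 + 1*(-¼) = -9 - ¼ = -37/4 ≈ -9.2500)
A(z, x) = 0
r(y, T) = 0
(E(r(q, 5))*(-44))*k(-1) = (5*(-44))*(-1) = -220*(-1) = 220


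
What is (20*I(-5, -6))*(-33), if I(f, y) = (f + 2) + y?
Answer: 5940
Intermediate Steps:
I(f, y) = 2 + f + y (I(f, y) = (2 + f) + y = 2 + f + y)
(20*I(-5, -6))*(-33) = (20*(2 - 5 - 6))*(-33) = (20*(-9))*(-33) = -180*(-33) = 5940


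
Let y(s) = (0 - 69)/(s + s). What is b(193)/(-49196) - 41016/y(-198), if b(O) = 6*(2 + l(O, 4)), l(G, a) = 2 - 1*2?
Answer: -66588163557/282877 ≈ -2.3540e+5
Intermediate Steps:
y(s) = -69/(2*s) (y(s) = -69*1/(2*s) = -69/(2*s))
l(G, a) = 0 (l(G, a) = 2 - 2 = 0)
b(O) = 12 (b(O) = 6*(2 + 0) = 6*2 = 12)
b(193)/(-49196) - 41016/y(-198) = 12/(-49196) - 41016/((-69/2/(-198))) = 12*(-1/49196) - 41016/((-69/2*(-1/198))) = -3/12299 - 41016/23/132 = -3/12299 - 41016*132/23 = -3/12299 - 5414112/23 = -66588163557/282877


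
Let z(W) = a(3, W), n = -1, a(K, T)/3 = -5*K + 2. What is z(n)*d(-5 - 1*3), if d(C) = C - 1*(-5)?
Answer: 117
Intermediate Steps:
a(K, T) = 6 - 15*K (a(K, T) = 3*(-5*K + 2) = 3*(2 - 5*K) = 6 - 15*K)
z(W) = -39 (z(W) = 6 - 15*3 = 6 - 45 = -39)
d(C) = 5 + C (d(C) = C + 5 = 5 + C)
z(n)*d(-5 - 1*3) = -39*(5 + (-5 - 1*3)) = -39*(5 + (-5 - 3)) = -39*(5 - 8) = -39*(-3) = 117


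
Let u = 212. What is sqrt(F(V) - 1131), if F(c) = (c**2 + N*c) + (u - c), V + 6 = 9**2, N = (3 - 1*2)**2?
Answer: sqrt(4706) ≈ 68.600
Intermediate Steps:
N = 1 (N = (3 - 2)**2 = 1**2 = 1)
V = 75 (V = -6 + 9**2 = -6 + 81 = 75)
F(c) = 212 + c**2 (F(c) = (c**2 + 1*c) + (212 - c) = (c**2 + c) + (212 - c) = (c + c**2) + (212 - c) = 212 + c**2)
sqrt(F(V) - 1131) = sqrt((212 + 75**2) - 1131) = sqrt((212 + 5625) - 1131) = sqrt(5837 - 1131) = sqrt(4706)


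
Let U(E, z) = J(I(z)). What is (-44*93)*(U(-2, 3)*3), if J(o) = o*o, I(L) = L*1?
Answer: -110484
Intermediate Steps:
I(L) = L
J(o) = o**2
U(E, z) = z**2
(-44*93)*(U(-2, 3)*3) = (-44*93)*(3**2*3) = -36828*3 = -4092*27 = -110484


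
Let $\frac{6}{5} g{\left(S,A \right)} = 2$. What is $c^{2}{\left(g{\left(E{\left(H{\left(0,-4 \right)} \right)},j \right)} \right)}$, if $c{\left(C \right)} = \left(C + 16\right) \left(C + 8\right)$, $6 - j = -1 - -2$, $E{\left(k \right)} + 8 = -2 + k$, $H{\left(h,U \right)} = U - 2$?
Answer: $\frac{2362369}{81} \approx 29165.0$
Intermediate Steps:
$H{\left(h,U \right)} = -2 + U$
$E{\left(k \right)} = -10 + k$ ($E{\left(k \right)} = -8 + \left(-2 + k\right) = -10 + k$)
$j = 5$ ($j = 6 - \left(-1 - -2\right) = 6 - \left(-1 + 2\right) = 6 - 1 = 5$)
$g{\left(S,A \right)} = \frac{5}{3}$ ($g{\left(S,A \right)} = \frac{5}{6} \cdot 2 = \frac{5}{3}$)
$c{\left(C \right)} = \left(8 + C\right) \left(16 + C\right)$ ($c{\left(C \right)} = \left(16 + C\right) \left(8 + C\right) = \left(8 + C\right) \left(16 + C\right)$)
$c^{2}{\left(g{\left(E{\left(H{\left(0,-4 \right)} \right)},j \right)} \right)} = \left(128 + \left(\frac{5}{3}\right)^{2} + 24 \cdot \frac{5}{3}\right)^{2} = \left(128 + \frac{25}{9} + 40\right)^{2} = \left(\frac{1537}{9}\right)^{2} = \frac{2362369}{81}$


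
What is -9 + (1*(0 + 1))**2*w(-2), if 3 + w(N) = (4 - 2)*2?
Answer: -8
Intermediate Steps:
w(N) = 1 (w(N) = -3 + (4 - 2)*2 = -3 + 2*2 = -3 + 4 = 1)
-9 + (1*(0 + 1))**2*w(-2) = -9 + (1*(0 + 1))**2*1 = -9 + (1*1)**2*1 = -9 + 1**2*1 = -9 + 1*1 = -9 + 1 = -8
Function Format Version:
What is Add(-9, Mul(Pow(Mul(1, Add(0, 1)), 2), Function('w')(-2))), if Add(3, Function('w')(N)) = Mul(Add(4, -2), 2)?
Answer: -8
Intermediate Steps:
Function('w')(N) = 1 (Function('w')(N) = Add(-3, Mul(Add(4, -2), 2)) = Add(-3, Mul(2, 2)) = Add(-3, 4) = 1)
Add(-9, Mul(Pow(Mul(1, Add(0, 1)), 2), Function('w')(-2))) = Add(-9, Mul(Pow(Mul(1, Add(0, 1)), 2), 1)) = Add(-9, Mul(Pow(Mul(1, 1), 2), 1)) = Add(-9, Mul(Pow(1, 2), 1)) = Add(-9, Mul(1, 1)) = Add(-9, 1) = -8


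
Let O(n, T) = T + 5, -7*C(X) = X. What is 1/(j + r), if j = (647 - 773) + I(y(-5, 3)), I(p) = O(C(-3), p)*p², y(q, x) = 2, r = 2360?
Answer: 1/2262 ≈ 0.00044209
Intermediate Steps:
C(X) = -X/7
O(n, T) = 5 + T
I(p) = p²*(5 + p) (I(p) = (5 + p)*p² = p²*(5 + p))
j = -98 (j = (647 - 773) + 2²*(5 + 2) = -126 + 4*7 = -126 + 28 = -98)
1/(j + r) = 1/(-98 + 2360) = 1/2262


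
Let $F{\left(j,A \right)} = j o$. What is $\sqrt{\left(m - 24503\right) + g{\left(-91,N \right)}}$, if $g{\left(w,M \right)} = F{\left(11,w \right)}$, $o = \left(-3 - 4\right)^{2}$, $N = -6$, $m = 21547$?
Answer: $i \sqrt{2417} \approx 49.163 i$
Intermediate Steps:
$o = 49$ ($o = \left(-7\right)^{2} = 49$)
$F{\left(j,A \right)} = 49 j$ ($F{\left(j,A \right)} = j 49 = 49 j$)
$g{\left(w,M \right)} = 539$ ($g{\left(w,M \right)} = 49 \cdot 11 = 539$)
$\sqrt{\left(m - 24503\right) + g{\left(-91,N \right)}} = \sqrt{\left(21547 - 24503\right) + 539} = \sqrt{-2956 + 539} = \sqrt{-2417} = i \sqrt{2417}$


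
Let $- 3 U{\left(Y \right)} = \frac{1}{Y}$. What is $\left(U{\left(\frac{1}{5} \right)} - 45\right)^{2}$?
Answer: $\frac{19600}{9} \approx 2177.8$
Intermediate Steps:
$U{\left(Y \right)} = - \frac{1}{3 Y}$
$\left(U{\left(\frac{1}{5} \right)} - 45\right)^{2} = \left(- \frac{1}{3 \cdot \frac{1}{5}} - 45\right)^{2} = \left(- \frac{\frac{1}{\frac{1}{5}}}{3} - 45\right)^{2} = \left(\left(- \frac{1}{3}\right) 5 - 45\right)^{2} = \left(- \frac{5}{3} - 45\right)^{2} = \left(- \frac{140}{3}\right)^{2} = \frac{19600}{9}$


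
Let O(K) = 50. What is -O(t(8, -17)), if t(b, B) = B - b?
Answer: -50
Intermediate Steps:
-O(t(8, -17)) = -1*50 = -50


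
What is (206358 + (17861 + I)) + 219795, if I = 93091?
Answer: 537105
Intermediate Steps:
(206358 + (17861 + I)) + 219795 = (206358 + (17861 + 93091)) + 219795 = (206358 + 110952) + 219795 = 317310 + 219795 = 537105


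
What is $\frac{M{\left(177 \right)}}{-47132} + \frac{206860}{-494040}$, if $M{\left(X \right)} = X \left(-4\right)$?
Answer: $- \frac{117499315}{291063666} \approx -0.40369$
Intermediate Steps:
$M{\left(X \right)} = - 4 X$
$\frac{M{\left(177 \right)}}{-47132} + \frac{206860}{-494040} = \frac{\left(-4\right) 177}{-47132} + \frac{206860}{-494040} = \left(-708\right) \left(- \frac{1}{47132}\right) + 206860 \left(- \frac{1}{494040}\right) = \frac{177}{11783} - \frac{10343}{24702} = - \frac{117499315}{291063666}$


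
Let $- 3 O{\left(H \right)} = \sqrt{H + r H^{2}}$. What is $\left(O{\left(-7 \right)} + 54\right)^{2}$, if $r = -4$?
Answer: $\frac{\left(162 - i \sqrt{203}\right)^{2}}{9} \approx 2893.4 - 512.92 i$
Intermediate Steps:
$O{\left(H \right)} = - \frac{\sqrt{H - 4 H^{2}}}{3}$
$\left(O{\left(-7 \right)} + 54\right)^{2} = \left(- \frac{\sqrt{\left(-1\right) \left(-7\right) \left(-1 + 4 \left(-7\right)\right)}}{3} + 54\right)^{2} = \left(- \frac{\sqrt{\left(-1\right) \left(-7\right) \left(-1 - 28\right)}}{3} + 54\right)^{2} = \left(- \frac{\sqrt{\left(-1\right) \left(-7\right) \left(-29\right)}}{3} + 54\right)^{2} = \left(- \frac{\sqrt{-203}}{3} + 54\right)^{2} = \left(- \frac{i \sqrt{203}}{3} + 54\right)^{2} = \left(54 - \frac{i \sqrt{203}}{3}\right)^{2}$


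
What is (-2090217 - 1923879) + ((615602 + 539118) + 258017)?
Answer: -2601359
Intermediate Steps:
(-2090217 - 1923879) + ((615602 + 539118) + 258017) = -4014096 + (1154720 + 258017) = -4014096 + 1412737 = -2601359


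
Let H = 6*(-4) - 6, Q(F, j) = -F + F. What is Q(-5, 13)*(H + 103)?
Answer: 0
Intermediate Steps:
Q(F, j) = 0
H = -30 (H = -24 - 6 = -30)
Q(-5, 13)*(H + 103) = 0*(-30 + 103) = 0*73 = 0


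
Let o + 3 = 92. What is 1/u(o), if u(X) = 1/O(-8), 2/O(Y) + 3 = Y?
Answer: -2/11 ≈ -0.18182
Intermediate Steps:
o = 89 (o = -3 + 92 = 89)
O(Y) = 2/(-3 + Y)
u(X) = -11/2 (u(X) = 1/(2/(-3 - 8)) = 1/(2/(-11)) = 1/(2*(-1/11)) = 1/(-2/11) = -11/2)
1/u(o) = 1/(-11/2) = -2/11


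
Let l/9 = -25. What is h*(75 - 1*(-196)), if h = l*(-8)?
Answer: 487800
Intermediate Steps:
l = -225 (l = 9*(-25) = -225)
h = 1800 (h = -225*(-8) = 1800)
h*(75 - 1*(-196)) = 1800*(75 - 1*(-196)) = 1800*(75 + 196) = 1800*271 = 487800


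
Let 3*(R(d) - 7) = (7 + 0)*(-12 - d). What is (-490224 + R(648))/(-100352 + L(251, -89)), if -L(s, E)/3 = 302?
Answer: 491757/101258 ≈ 4.8565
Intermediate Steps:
L(s, E) = -906 (L(s, E) = -3*302 = -906)
R(d) = -21 - 7*d/3 (R(d) = 7 + ((7 + 0)*(-12 - d))/3 = 7 + (7*(-12 - d))/3 = 7 + (-84 - 7*d)/3 = 7 + (-28 - 7*d/3) = -21 - 7*d/3)
(-490224 + R(648))/(-100352 + L(251, -89)) = (-490224 + (-21 - 7/3*648))/(-100352 - 906) = (-490224 + (-21 - 1512))/(-101258) = (-490224 - 1533)*(-1/101258) = -491757*(-1/101258) = 491757/101258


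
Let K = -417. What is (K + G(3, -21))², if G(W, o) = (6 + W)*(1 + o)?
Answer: 356409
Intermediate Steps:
G(W, o) = (1 + o)*(6 + W)
(K + G(3, -21))² = (-417 + (6 + 3 + 6*(-21) + 3*(-21)))² = (-417 + (6 + 3 - 126 - 63))² = (-417 - 180)² = (-597)² = 356409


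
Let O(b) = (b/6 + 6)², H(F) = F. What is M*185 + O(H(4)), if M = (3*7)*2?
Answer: 70330/9 ≈ 7814.4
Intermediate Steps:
M = 42 (M = 21*2 = 42)
O(b) = (6 + b/6)² (O(b) = (b*(⅙) + 6)² = (b/6 + 6)² = (6 + b/6)²)
M*185 + O(H(4)) = 42*185 + (36 + 4)²/36 = 7770 + (1/36)*40² = 7770 + (1/36)*1600 = 7770 + 400/9 = 70330/9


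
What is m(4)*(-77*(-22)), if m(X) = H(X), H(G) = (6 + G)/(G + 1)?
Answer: 3388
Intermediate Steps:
H(G) = (6 + G)/(1 + G)
m(X) = (6 + X)/(1 + X)
m(4)*(-77*(-22)) = ((6 + 4)/(1 + 4))*(-77*(-22)) = (10/5)*1694 = ((⅕)*10)*1694 = 2*1694 = 3388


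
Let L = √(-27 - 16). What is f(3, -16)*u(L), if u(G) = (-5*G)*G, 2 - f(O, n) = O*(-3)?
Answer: 2365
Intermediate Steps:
f(O, n) = 2 + 3*O (f(O, n) = 2 - O*(-3) = 2 - (-3)*O = 2 + 3*O)
L = I*√43 (L = √(-43) = I*√43 ≈ 6.5574*I)
u(G) = -5*G²
f(3, -16)*u(L) = (2 + 3*3)*(-5*(I*√43)²) = (2 + 9)*(-5*(-43)) = 11*215 = 2365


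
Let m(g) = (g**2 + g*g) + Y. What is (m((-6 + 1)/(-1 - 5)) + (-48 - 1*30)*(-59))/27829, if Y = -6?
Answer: 82753/500922 ≈ 0.16520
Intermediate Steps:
m(g) = -6 + 2*g**2 (m(g) = (g**2 + g*g) - 6 = (g**2 + g**2) - 6 = 2*g**2 - 6 = -6 + 2*g**2)
(m((-6 + 1)/(-1 - 5)) + (-48 - 1*30)*(-59))/27829 = ((-6 + 2*((-6 + 1)/(-1 - 5))**2) + (-48 - 1*30)*(-59))/27829 = ((-6 + 2*(-5/(-6))**2) + (-48 - 30)*(-59))*(1/27829) = ((-6 + 2*(-5*(-1/6))**2) - 78*(-59))*(1/27829) = ((-6 + 2*(5/6)**2) + 4602)*(1/27829) = ((-6 + 2*(25/36)) + 4602)*(1/27829) = ((-6 + 25/18) + 4602)*(1/27829) = (-83/18 + 4602)*(1/27829) = (82753/18)*(1/27829) = 82753/500922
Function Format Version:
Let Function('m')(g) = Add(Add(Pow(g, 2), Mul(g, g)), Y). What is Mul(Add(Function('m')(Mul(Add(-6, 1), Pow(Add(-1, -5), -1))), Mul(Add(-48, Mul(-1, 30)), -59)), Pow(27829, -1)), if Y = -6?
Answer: Rational(82753, 500922) ≈ 0.16520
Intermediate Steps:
Function('m')(g) = Add(-6, Mul(2, Pow(g, 2))) (Function('m')(g) = Add(Add(Pow(g, 2), Mul(g, g)), -6) = Add(Add(Pow(g, 2), Pow(g, 2)), -6) = Add(Mul(2, Pow(g, 2)), -6) = Add(-6, Mul(2, Pow(g, 2))))
Mul(Add(Function('m')(Mul(Add(-6, 1), Pow(Add(-1, -5), -1))), Mul(Add(-48, Mul(-1, 30)), -59)), Pow(27829, -1)) = Mul(Add(Add(-6, Mul(2, Pow(Mul(Add(-6, 1), Pow(Add(-1, -5), -1)), 2))), Mul(Add(-48, Mul(-1, 30)), -59)), Pow(27829, -1)) = Mul(Add(Add(-6, Mul(2, Pow(Mul(-5, Pow(-6, -1)), 2))), Mul(Add(-48, -30), -59)), Rational(1, 27829)) = Mul(Add(Add(-6, Mul(2, Pow(Mul(-5, Rational(-1, 6)), 2))), Mul(-78, -59)), Rational(1, 27829)) = Mul(Add(Add(-6, Mul(2, Pow(Rational(5, 6), 2))), 4602), Rational(1, 27829)) = Mul(Add(Add(-6, Mul(2, Rational(25, 36))), 4602), Rational(1, 27829)) = Mul(Add(Add(-6, Rational(25, 18)), 4602), Rational(1, 27829)) = Mul(Add(Rational(-83, 18), 4602), Rational(1, 27829)) = Mul(Rational(82753, 18), Rational(1, 27829)) = Rational(82753, 500922)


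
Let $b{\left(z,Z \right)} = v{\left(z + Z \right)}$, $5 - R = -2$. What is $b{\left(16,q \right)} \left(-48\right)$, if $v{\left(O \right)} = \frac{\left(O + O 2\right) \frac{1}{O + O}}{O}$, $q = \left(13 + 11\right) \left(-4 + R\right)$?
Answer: $- \frac{9}{11} \approx -0.81818$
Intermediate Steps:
$R = 7$ ($R = 5 - -2 = 5 + 2 = 7$)
$q = 72$ ($q = \left(13 + 11\right) \left(-4 + 7\right) = 24 \cdot 3 = 72$)
$v{\left(O \right)} = \frac{3}{2 O}$ ($v{\left(O \right)} = \frac{\left(O + 2 O\right) \frac{1}{2 O}}{O} = \frac{3 O \frac{1}{2 O}}{O} = \frac{3}{2 O}$)
$b{\left(z,Z \right)} = \frac{3}{2 \left(Z + z\right)}$ ($b{\left(z,Z \right)} = \frac{3}{2 \left(z + Z\right)} = \frac{3}{2 \left(Z + z\right)}$)
$b{\left(16,q \right)} \left(-48\right) = \frac{3}{2 \left(72 + 16\right)} \left(-48\right) = \frac{3}{2 \cdot 88} \left(-48\right) = \frac{3}{2} \cdot \frac{1}{88} \left(-48\right) = \frac{3}{176} \left(-48\right) = - \frac{9}{11}$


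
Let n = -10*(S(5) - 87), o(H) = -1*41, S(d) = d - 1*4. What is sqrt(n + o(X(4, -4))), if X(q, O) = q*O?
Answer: 3*sqrt(91) ≈ 28.618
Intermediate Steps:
X(q, O) = O*q
S(d) = -4 + d (S(d) = d - 4 = -4 + d)
o(H) = -41
n = 860 (n = -10*((-4 + 5) - 87) = -10*(1 - 87) = -10*(-86) = 860)
sqrt(n + o(X(4, -4))) = sqrt(860 - 41) = sqrt(819) = 3*sqrt(91)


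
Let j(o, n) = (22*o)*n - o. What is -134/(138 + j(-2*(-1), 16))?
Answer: -67/420 ≈ -0.15952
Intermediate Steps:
j(o, n) = -o + 22*n*o (j(o, n) = 22*n*o - o = -o + 22*n*o)
-134/(138 + j(-2*(-1), 16)) = -134/(138 + (-2*(-1))*(-1 + 22*16)) = -134/(138 + 2*(-1 + 352)) = -134/(138 + 2*351) = -134/(138 + 702) = -134/840 = (1/840)*(-134) = -67/420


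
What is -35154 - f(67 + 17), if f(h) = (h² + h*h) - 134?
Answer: -49132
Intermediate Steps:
f(h) = -134 + 2*h² (f(h) = (h² + h²) - 134 = 2*h² - 134 = -134 + 2*h²)
-35154 - f(67 + 17) = -35154 - (-134 + 2*(67 + 17)²) = -35154 - (-134 + 2*84²) = -35154 - (-134 + 2*7056) = -35154 - (-134 + 14112) = -35154 - 1*13978 = -35154 - 13978 = -49132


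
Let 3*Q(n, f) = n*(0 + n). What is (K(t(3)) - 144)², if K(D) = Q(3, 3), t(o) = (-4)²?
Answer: 19881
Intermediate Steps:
t(o) = 16
Q(n, f) = n²/3 (Q(n, f) = (n*(0 + n))/3 = (n*n)/3 = n²/3)
K(D) = 3 (K(D) = (⅓)*3² = (⅓)*9 = 3)
(K(t(3)) - 144)² = (3 - 144)² = (-141)² = 19881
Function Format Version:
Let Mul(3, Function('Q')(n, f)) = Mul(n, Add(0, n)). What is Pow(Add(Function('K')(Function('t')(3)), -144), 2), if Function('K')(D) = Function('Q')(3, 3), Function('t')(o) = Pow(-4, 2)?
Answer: 19881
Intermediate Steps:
Function('t')(o) = 16
Function('Q')(n, f) = Mul(Rational(1, 3), Pow(n, 2)) (Function('Q')(n, f) = Mul(Rational(1, 3), Mul(n, Add(0, n))) = Mul(Rational(1, 3), Mul(n, n)) = Mul(Rational(1, 3), Pow(n, 2)))
Function('K')(D) = 3 (Function('K')(D) = Mul(Rational(1, 3), Pow(3, 2)) = Mul(Rational(1, 3), 9) = 3)
Pow(Add(Function('K')(Function('t')(3)), -144), 2) = Pow(Add(3, -144), 2) = Pow(-141, 2) = 19881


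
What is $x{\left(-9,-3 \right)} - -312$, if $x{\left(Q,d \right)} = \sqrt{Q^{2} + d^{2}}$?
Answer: $312 + 3 \sqrt{10} \approx 321.49$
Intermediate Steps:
$x{\left(-9,-3 \right)} - -312 = \sqrt{\left(-9\right)^{2} + \left(-3\right)^{2}} - -312 = \sqrt{81 + 9} + 312 = \sqrt{90} + 312 = 3 \sqrt{10} + 312 = 312 + 3 \sqrt{10}$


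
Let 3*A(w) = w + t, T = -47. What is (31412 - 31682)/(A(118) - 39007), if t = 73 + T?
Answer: 270/38959 ≈ 0.0069304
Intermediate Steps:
t = 26 (t = 73 - 47 = 26)
A(w) = 26/3 + w/3 (A(w) = (w + 26)/3 = (26 + w)/3 = 26/3 + w/3)
(31412 - 31682)/(A(118) - 39007) = (31412 - 31682)/((26/3 + (⅓)*118) - 39007) = -270/((26/3 + 118/3) - 39007) = -270/(48 - 39007) = -270/(-38959) = -270*(-1/38959) = 270/38959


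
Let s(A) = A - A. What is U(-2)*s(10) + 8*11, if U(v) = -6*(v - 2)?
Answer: 88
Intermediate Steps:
U(v) = 12 - 6*v (U(v) = -6*(-2 + v) = 12 - 6*v)
s(A) = 0
U(-2)*s(10) + 8*11 = (12 - 6*(-2))*0 + 8*11 = (12 + 12)*0 + 88 = 24*0 + 88 = 0 + 88 = 88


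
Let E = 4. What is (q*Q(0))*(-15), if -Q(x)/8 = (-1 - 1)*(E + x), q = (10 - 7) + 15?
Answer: -17280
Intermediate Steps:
q = 18 (q = 3 + 15 = 18)
Q(x) = 64 + 16*x (Q(x) = -8*(-1 - 1)*(4 + x) = -(-16)*(4 + x) = -8*(-8 - 2*x) = 64 + 16*x)
(q*Q(0))*(-15) = (18*(64 + 16*0))*(-15) = (18*(64 + 0))*(-15) = (18*64)*(-15) = 1152*(-15) = -17280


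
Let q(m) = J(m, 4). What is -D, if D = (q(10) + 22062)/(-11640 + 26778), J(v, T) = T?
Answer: -11033/7569 ≈ -1.4577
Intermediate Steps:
q(m) = 4
D = 11033/7569 (D = (4 + 22062)/(-11640 + 26778) = 22066/15138 = 22066*(1/15138) = 11033/7569 ≈ 1.4577)
-D = -1*11033/7569 = -11033/7569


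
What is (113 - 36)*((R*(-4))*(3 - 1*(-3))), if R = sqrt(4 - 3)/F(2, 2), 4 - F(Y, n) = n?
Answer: -924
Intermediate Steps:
F(Y, n) = 4 - n
R = 1/2 (R = sqrt(4 - 3)/(4 - 1*2) = sqrt(1)/(4 - 2) = 1/2 ≈ 0.50000)
(113 - 36)*((R*(-4))*(3 - 1*(-3))) = (113 - 36)*(((1/2)*(-4))*(3 - 1*(-3))) = 77*(-2*(3 + 3)) = 77*(-2*6) = 77*(-12) = -924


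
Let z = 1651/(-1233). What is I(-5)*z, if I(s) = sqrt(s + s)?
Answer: -1651*I*sqrt(10)/1233 ≈ -4.2343*I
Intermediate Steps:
I(s) = sqrt(2)*sqrt(s) (I(s) = sqrt(2*s) = sqrt(2)*sqrt(s))
z = -1651/1233 (z = 1651*(-1/1233) = -1651/1233 ≈ -1.3390)
I(-5)*z = (sqrt(2)*sqrt(-5))*(-1651/1233) = (sqrt(2)*(I*sqrt(5)))*(-1651/1233) = (I*sqrt(10))*(-1651/1233) = -1651*I*sqrt(10)/1233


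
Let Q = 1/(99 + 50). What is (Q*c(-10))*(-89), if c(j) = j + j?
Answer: 1780/149 ≈ 11.946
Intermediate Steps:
Q = 1/149 ≈ 0.0067114
c(j) = 2*j
(Q*c(-10))*(-89) = ((2*(-10))/149)*(-89) = ((1/149)*(-20))*(-89) = -20/149*(-89) = 1780/149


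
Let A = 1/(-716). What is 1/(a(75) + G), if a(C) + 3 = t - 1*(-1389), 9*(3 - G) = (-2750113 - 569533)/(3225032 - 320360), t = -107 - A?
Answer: 2339713296/2999812821545 ≈ 0.00077995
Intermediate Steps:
A = -1/716 ≈ -0.0013966
t = -76611/716 (t = -107 - 1*(-1/716) = -107 + 1/716 = -76611/716 ≈ -107.00)
G = 40872895/13071024 (G = 3 - (-2750113 - 569533)/(9*(3225032 - 320360)) = 3 - (-3319646)/(9*2904672) = 3 - ⅑*(-1659823/1452336) = 3 + 1659823/13071024 = 40872895/13071024 ≈ 3.1270)
a(C) = 915765/716 (a(C) = -3 + (-76611/716 - 1*(-1389)) = -3 + (-76611/716 + 1389) = -3 + 917913/716 = 915765/716)
1/(a(75) + G) = 1/(915765/716 + 40872895/13071024) = 1/(2999812821545/2339713296) = 2339713296/2999812821545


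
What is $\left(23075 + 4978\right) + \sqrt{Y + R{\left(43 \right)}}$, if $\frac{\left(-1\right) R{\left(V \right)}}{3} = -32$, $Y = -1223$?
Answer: $28053 + 7 i \sqrt{23} \approx 28053.0 + 33.571 i$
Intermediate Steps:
$R{\left(V \right)} = 96$ ($R{\left(V \right)} = \left(-3\right) \left(-32\right) = 96$)
$\left(23075 + 4978\right) + \sqrt{Y + R{\left(43 \right)}} = \left(23075 + 4978\right) + \sqrt{-1223 + 96} = 28053 + \sqrt{-1127} = 28053 + 7 i \sqrt{23}$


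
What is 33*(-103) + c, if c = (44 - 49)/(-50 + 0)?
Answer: -33989/10 ≈ -3398.9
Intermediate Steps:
c = ⅒ (c = -5/(-50) = -5*(-1/50) = ⅒ ≈ 0.10000)
33*(-103) + c = 33*(-103) + ⅒ = -3399 + ⅒ = -33989/10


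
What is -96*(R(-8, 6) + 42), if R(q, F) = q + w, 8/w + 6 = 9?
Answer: -3520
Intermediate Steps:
w = 8/3 (w = 8/(-6 + 9) = 8/3 ≈ 2.6667)
R(q, F) = 8/3 + q (R(q, F) = q + 8/3 = 8/3 + q)
-96*(R(-8, 6) + 42) = -96*((8/3 - 8) + 42) = -96*(-16/3 + 42) = -96*110/3 = -3520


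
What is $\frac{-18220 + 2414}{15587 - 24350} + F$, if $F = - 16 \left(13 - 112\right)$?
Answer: $\frac{13896398}{8763} \approx 1585.8$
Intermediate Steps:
$F = 1584$ ($F = \left(-16\right) \left(-99\right) = 1584$)
$\frac{-18220 + 2414}{15587 - 24350} + F = \frac{-18220 + 2414}{15587 - 24350} + 1584 = - \frac{15806}{-8763} + 1584 = \left(-15806\right) \left(- \frac{1}{8763}\right) + 1584 = \frac{15806}{8763} + 1584 = \frac{13896398}{8763}$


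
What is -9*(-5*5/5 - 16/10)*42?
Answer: 12474/5 ≈ 2494.8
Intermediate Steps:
-9*(-5*5/5 - 16/10)*42 = -9*(-25*⅕ - 16*⅒)*42 = -9*(-5 - 8/5)*42 = -9*(-33/5)*42 = (297/5)*42 = 12474/5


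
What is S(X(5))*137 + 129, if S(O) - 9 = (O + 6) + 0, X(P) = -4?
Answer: 1636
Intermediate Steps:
S(O) = 15 + O (S(O) = 9 + ((O + 6) + 0) = 9 + ((6 + O) + 0) = 9 + (6 + O) = 15 + O)
S(X(5))*137 + 129 = (15 - 4)*137 + 129 = 11*137 + 129 = 1507 + 129 = 1636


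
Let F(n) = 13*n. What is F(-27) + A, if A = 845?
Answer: 494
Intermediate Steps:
F(-27) + A = 13*(-27) + 845 = -351 + 845 = 494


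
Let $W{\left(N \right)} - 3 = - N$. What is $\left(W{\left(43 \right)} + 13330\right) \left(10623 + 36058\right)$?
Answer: $620390490$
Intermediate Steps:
$W{\left(N \right)} = 3 - N$
$\left(W{\left(43 \right)} + 13330\right) \left(10623 + 36058\right) = \left(\left(3 - 43\right) + 13330\right) \left(10623 + 36058\right) = \left(\left(3 - 43\right) + 13330\right) 46681 = \left(-40 + 13330\right) 46681 = 13290 \cdot 46681 = 620390490$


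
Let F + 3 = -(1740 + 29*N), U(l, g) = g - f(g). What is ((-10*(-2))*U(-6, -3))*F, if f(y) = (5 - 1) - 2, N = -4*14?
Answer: 11900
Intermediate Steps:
N = -56
f(y) = 2 (f(y) = 4 - 2 = 2)
U(l, g) = -2 + g (U(l, g) = g - 1*2 = g - 2 = -2 + g)
F = -119 (F = -3 - 29/(1/(-56 + 60)) = -3 - 29/(1/4) = -3 - 29/¼ = -3 - 29*4 = -3 - 116 = -119)
((-10*(-2))*U(-6, -3))*F = ((-10*(-2))*(-2 - 3))*(-119) = (20*(-5))*(-119) = -100*(-119) = 11900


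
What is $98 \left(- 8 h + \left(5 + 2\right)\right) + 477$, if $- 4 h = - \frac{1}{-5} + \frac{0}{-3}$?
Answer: $\frac{6011}{5} \approx 1202.2$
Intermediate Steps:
$h = - \frac{1}{20}$ ($h = - \frac{- \frac{1}{-5} + \frac{0}{-3}}{4} = - \frac{\left(-1\right) \left(- \frac{1}{5}\right) + 0 \left(- \frac{1}{3}\right)}{4} = - \frac{\frac{1}{5} + 0}{4} = \left(- \frac{1}{4}\right) \frac{1}{5} = - \frac{1}{20} \approx -0.05$)
$98 \left(- 8 h + \left(5 + 2\right)\right) + 477 = 98 \left(\left(-8\right) \left(- \frac{1}{20}\right) + \left(5 + 2\right)\right) + 477 = 98 \left(\frac{2}{5} + 7\right) + 477 = 98 \cdot \frac{37}{5} + 477 = \frac{3626}{5} + 477 = \frac{6011}{5}$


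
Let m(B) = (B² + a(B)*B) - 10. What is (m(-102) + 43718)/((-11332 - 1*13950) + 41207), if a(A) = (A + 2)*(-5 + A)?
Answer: -148184/2275 ≈ -65.136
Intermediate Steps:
a(A) = (-5 + A)*(2 + A) (a(A) = (2 + A)*(-5 + A) = (-5 + A)*(2 + A))
m(B) = -10 + B² + B*(-10 + B² - 3*B) (m(B) = (B² + (-10 + B² - 3*B)*B) - 10 = (B² + B*(-10 + B² - 3*B)) - 10 = -10 + B² + B*(-10 + B² - 3*B))
(m(-102) + 43718)/((-11332 - 1*13950) + 41207) = ((-10 + (-102)³ - 10*(-102) - 2*(-102)²) + 43718)/((-11332 - 1*13950) + 41207) = ((-10 - 1061208 + 1020 - 2*10404) + 43718)/((-11332 - 13950) + 41207) = ((-10 - 1061208 + 1020 - 20808) + 43718)/(-25282 + 41207) = (-1081006 + 43718)/15925 = -1037288*1/15925 = -148184/2275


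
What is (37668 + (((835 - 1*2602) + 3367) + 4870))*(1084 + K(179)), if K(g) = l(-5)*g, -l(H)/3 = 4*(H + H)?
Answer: 995929832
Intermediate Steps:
l(H) = -24*H (l(H) = -12*(H + H) = -12*2*H = -24*H)
K(g) = 120*g (K(g) = (-24*(-5))*g = 120*g)
(37668 + (((835 - 1*2602) + 3367) + 4870))*(1084 + K(179)) = (37668 + (((835 - 1*2602) + 3367) + 4870))*(1084 + 120*179) = (37668 + (((835 - 2602) + 3367) + 4870))*(1084 + 21480) = (37668 + ((-1767 + 3367) + 4870))*22564 = (37668 + (1600 + 4870))*22564 = (37668 + 6470)*22564 = 44138*22564 = 995929832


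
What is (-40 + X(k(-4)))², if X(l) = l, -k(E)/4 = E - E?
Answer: 1600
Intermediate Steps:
k(E) = 0 (k(E) = -4*(E - E) = -4*0 = 0)
(-40 + X(k(-4)))² = (-40 + 0)² = (-40)² = 1600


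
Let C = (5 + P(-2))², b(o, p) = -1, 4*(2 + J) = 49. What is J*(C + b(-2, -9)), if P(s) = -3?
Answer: 123/4 ≈ 30.750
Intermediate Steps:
J = 41/4 (J = -2 + (¼)*49 = -2 + 49/4 = 41/4 ≈ 10.250)
C = 4 (C = (5 - 3)² = 2² = 4)
J*(C + b(-2, -9)) = 41*(4 - 1)/4 = (41/4)*3 = 123/4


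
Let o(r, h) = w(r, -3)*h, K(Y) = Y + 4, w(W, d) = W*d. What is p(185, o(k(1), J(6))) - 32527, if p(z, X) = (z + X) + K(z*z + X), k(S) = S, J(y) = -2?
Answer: 1899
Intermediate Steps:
K(Y) = 4 + Y
o(r, h) = -3*h*r (o(r, h) = (r*(-3))*h = (-3*r)*h = -3*h*r)
p(z, X) = 4 + z + z² + 2*X (p(z, X) = (z + X) + (4 + (z*z + X)) = (X + z) + (4 + (z² + X)) = (X + z) + (4 + (X + z²)) = (X + z) + (4 + X + z²) = 4 + z + z² + 2*X)
p(185, o(k(1), J(6))) - 32527 = (4 + 185 + 185² + 2*(-3*(-2)*1)) - 32527 = (4 + 185 + 34225 + 2*6) - 32527 = (4 + 185 + 34225 + 12) - 32527 = 34426 - 32527 = 1899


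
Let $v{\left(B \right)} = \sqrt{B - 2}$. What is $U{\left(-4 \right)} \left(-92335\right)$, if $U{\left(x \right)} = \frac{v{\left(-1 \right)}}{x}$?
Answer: $\frac{92335 i \sqrt{3}}{4} \approx 39982.0 i$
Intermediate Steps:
$v{\left(B \right)} = \sqrt{-2 + B}$
$U{\left(x \right)} = \frac{i \sqrt{3}}{x}$ ($U{\left(x \right)} = \frac{\sqrt{-2 - 1}}{x} = \frac{\sqrt{-3}}{x} = \frac{i \sqrt{3}}{x}$)
$U{\left(-4 \right)} \left(-92335\right) = \frac{i \sqrt{3}}{-4} \left(-92335\right) = i \sqrt{3} \left(- \frac{1}{4}\right) \left(-92335\right) = - \frac{i \sqrt{3}}{4} \left(-92335\right) = \frac{92335 i \sqrt{3}}{4}$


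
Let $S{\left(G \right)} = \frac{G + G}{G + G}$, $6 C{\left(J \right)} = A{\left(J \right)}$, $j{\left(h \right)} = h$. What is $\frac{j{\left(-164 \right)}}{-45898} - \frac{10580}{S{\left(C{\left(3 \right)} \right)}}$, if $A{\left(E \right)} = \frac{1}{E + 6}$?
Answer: $- \frac{242800338}{22949} \approx -10580.0$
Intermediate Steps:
$A{\left(E \right)} = \frac{1}{6 + E}$
$C{\left(J \right)} = \frac{1}{6 \left(6 + J\right)}$
$S{\left(G \right)} = 1$ ($S{\left(G \right)} = \frac{2 G}{2 G} = 2 G \frac{1}{2 G} = 1$)
$\frac{j{\left(-164 \right)}}{-45898} - \frac{10580}{S{\left(C{\left(3 \right)} \right)}} = - \frac{164}{-45898} - \frac{10580}{1} = \left(-164\right) \left(- \frac{1}{45898}\right) - 10580 = \frac{82}{22949} - 10580 = - \frac{242800338}{22949}$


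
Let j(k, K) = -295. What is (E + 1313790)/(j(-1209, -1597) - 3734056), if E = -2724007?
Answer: 1410217/3734351 ≈ 0.37763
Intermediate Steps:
(E + 1313790)/(j(-1209, -1597) - 3734056) = (-2724007 + 1313790)/(-295 - 3734056) = -1410217/(-3734351) = -1410217*(-1/3734351) = 1410217/3734351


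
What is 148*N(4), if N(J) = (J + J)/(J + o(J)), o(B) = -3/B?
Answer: 4736/13 ≈ 364.31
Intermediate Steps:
N(J) = 2*J/(J - 3/J) (N(J) = (J + J)/(J - 3/J) = (2*J)/(J - 3/J) = 2*J/(J - 3/J))
148*N(4) = 148*(2*4**2/(-3 + 4**2)) = 148*(2*16/(-3 + 16)) = 148*(2*16/13) = 148*(2*16*(1/13)) = 148*(32/13) = 4736/13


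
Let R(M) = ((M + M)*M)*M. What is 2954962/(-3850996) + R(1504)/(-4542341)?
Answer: -13108077132698765/8746268510818 ≈ -1498.7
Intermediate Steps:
R(M) = 2*M**3 (R(M) = ((2*M)*M)*M = (2*M**2)*M = 2*M**3)
2954962/(-3850996) + R(1504)/(-4542341) = 2954962/(-3850996) + (2*1504**3)/(-4542341) = 2954962*(-1/3850996) + (2*3402072064)*(-1/4542341) = -1477481/1925498 + 6804144128*(-1/4542341) = -1477481/1925498 - 6804144128/4542341 = -13108077132698765/8746268510818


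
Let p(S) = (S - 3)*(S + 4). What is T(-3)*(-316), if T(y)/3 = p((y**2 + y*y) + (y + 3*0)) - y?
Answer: -218988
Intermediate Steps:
p(S) = (-3 + S)*(4 + S)
T(y) = -36 + 3*(y + 2*y**2)**2 + 6*y**2 (T(y) = 3*((-12 + ((y**2 + y*y) + (y + 3*0)) + ((y**2 + y*y) + (y + 3*0))**2) - y) = 3*((-12 + ((y**2 + y**2) + (y + 0)) + ((y**2 + y**2) + (y + 0))**2) - y) = 3*((-12 + (2*y**2 + y) + (2*y**2 + y)**2) - y) = 3*((-12 + (y + 2*y**2) + (y + 2*y**2)**2) - y) = 3*((-12 + y + (y + 2*y**2)**2 + 2*y**2) - y) = 3*(-12 + (y + 2*y**2)**2 + 2*y**2) = -36 + 3*(y + 2*y**2)**2 + 6*y**2)
T(-3)*(-316) = (-36 + 9*(-3)**2 + 12*(-3)**3 + 12*(-3)**4)*(-316) = (-36 + 9*9 + 12*(-27) + 12*81)*(-316) = (-36 + 81 - 324 + 972)*(-316) = 693*(-316) = -218988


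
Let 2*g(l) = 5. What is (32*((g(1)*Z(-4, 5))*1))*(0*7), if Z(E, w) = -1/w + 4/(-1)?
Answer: 0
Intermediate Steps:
Z(E, w) = -4 - 1/w (Z(E, w) = -1/w + 4*(-1) = -1/w - 4 = -4 - 1/w)
g(l) = 5/2 (g(l) = (1/2)*5 = 5/2)
(32*((g(1)*Z(-4, 5))*1))*(0*7) = (32*((5*(-4 - 1/5)/2)*1))*(0*7) = (32*((5*(-4 - 1*1/5)/2)*1))*0 = (32*((5*(-4 - 1/5)/2)*1))*0 = (32*(((5/2)*(-21/5))*1))*0 = (32*(-21/2*1))*0 = (32*(-21/2))*0 = -336*0 = 0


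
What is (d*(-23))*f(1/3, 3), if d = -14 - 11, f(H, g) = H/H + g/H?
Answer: 5750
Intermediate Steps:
f(H, g) = 1 + g/H
d = -25
(d*(-23))*f(1/3, 3) = (-25*(-23))*((1/3 + 3)/(1/3)) = 575*((⅓ + 3)/(⅓)) = 575*(3*(10/3)) = 575*10 = 5750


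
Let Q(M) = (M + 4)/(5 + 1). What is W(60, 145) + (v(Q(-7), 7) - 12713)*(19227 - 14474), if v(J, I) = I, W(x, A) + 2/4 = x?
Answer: -120783117/2 ≈ -6.0392e+7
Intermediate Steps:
Q(M) = 2/3 + M/6 (Q(M) = (4 + M)/6 = (4 + M)*(1/6) = 2/3 + M/6)
W(x, A) = -1/2 + x
W(60, 145) + (v(Q(-7), 7) - 12713)*(19227 - 14474) = (-1/2 + 60) + (7 - 12713)*(19227 - 14474) = 119/2 - 12706*4753 = 119/2 - 60391618 = -120783117/2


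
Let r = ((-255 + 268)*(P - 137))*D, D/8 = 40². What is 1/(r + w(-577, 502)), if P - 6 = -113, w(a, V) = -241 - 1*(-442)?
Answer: -1/40601399 ≈ -2.4630e-8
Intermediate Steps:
w(a, V) = 201 (w(a, V) = -241 + 442 = 201)
D = 12800 (D = 8*40² = 8*1600 = 12800)
P = -107 (P = 6 - 113 = -107)
r = -40601600 (r = ((-255 + 268)*(-107 - 137))*12800 = (13*(-244))*12800 = -3172*12800 = -40601600)
1/(r + w(-577, 502)) = 1/(-40601600 + 201) = 1/(-40601399) = -1/40601399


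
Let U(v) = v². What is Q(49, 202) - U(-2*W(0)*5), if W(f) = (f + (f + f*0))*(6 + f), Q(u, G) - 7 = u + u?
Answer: 105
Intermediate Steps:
Q(u, G) = 7 + 2*u (Q(u, G) = 7 + (u + u) = 7 + 2*u)
W(f) = 2*f*(6 + f) (W(f) = (f + (f + 0))*(6 + f) = (f + f)*(6 + f) = (2*f)*(6 + f) = 2*f*(6 + f))
Q(49, 202) - U(-2*W(0)*5) = (7 + 2*49) - (-4*0*(6 + 0)*5)² = (7 + 98) - (-4*0*6*5)² = 105 - (-2*0*5)² = 105 - (0*5)² = 105 - 1*0² = 105 - 1*0 = 105 + 0 = 105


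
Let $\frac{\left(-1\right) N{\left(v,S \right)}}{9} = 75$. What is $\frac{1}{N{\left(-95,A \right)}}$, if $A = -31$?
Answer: $- \frac{1}{675} \approx -0.0014815$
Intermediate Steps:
$N{\left(v,S \right)} = -675$ ($N{\left(v,S \right)} = \left(-9\right) 75 = -675$)
$\frac{1}{N{\left(-95,A \right)}} = \frac{1}{-675} = - \frac{1}{675}$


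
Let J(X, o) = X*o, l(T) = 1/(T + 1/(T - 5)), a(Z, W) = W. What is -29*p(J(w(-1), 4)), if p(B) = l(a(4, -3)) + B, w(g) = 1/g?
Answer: 3132/25 ≈ 125.28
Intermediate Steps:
w(g) = 1/g
l(T) = 1/(T + 1/(-5 + T))
p(B) = -8/25 + B (p(B) = (-5 - 3)/(1 + (-3)² - 5*(-3)) + B = -8/(1 + 9 + 15) + B = -8/25 + B)
-29*p(J(w(-1), 4)) = -29*(-8/25 + 4/(-1)) = -29*(-8/25 - 1*4) = -29*(-8/25 - 4) = -29*(-108/25) = 3132/25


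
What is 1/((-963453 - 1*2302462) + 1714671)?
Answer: -1/1551244 ≈ -6.4464e-7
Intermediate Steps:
1/((-963453 - 1*2302462) + 1714671) = 1/((-963453 - 2302462) + 1714671) = 1/(-3265915 + 1714671) = 1/(-1551244) = -1/1551244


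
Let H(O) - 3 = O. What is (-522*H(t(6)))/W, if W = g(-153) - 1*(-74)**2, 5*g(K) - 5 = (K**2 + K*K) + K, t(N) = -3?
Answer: 0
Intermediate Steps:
g(K) = 1 + K/5 + 2*K**2/5 (g(K) = 1 + ((K**2 + K*K) + K)/5 = 1 + ((K**2 + K**2) + K)/5 = 1 + (2*K**2 + K)/5 = 1 + (K + 2*K**2)/5 = 1 + (K/5 + 2*K**2/5) = 1 + K/5 + 2*K**2/5)
H(O) = 3 + O
W = 3858 (W = (1 + (1/5)*(-153) + (2/5)*(-153)**2) - 1*(-74)**2 = (1 - 153/5 + (2/5)*23409) - 1*5476 = (1 - 153/5 + 46818/5) - 5476 = 9334 - 5476 = 3858)
(-522*H(t(6)))/W = -522*(3 - 3)/3858 = -522*0*(1/3858) = 0*(1/3858) = 0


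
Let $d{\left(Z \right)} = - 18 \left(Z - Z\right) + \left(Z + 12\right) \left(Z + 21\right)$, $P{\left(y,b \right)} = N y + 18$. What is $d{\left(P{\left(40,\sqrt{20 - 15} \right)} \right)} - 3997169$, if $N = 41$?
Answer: $-1193239$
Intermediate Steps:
$P{\left(y,b \right)} = 18 + 41 y$ ($P{\left(y,b \right)} = 41 y + 18 = 18 + 41 y$)
$d{\left(Z \right)} = \left(12 + Z\right) \left(21 + Z\right)$ ($d{\left(Z \right)} = \left(-18\right) 0 + \left(12 + Z\right) \left(21 + Z\right) = 0 + \left(12 + Z\right) \left(21 + Z\right) = \left(12 + Z\right) \left(21 + Z\right)$)
$d{\left(P{\left(40,\sqrt{20 - 15} \right)} \right)} - 3997169 = \left(252 + \left(18 + 41 \cdot 40\right)^{2} + 33 \left(18 + 41 \cdot 40\right)\right) - 3997169 = \left(252 + \left(18 + 1640\right)^{2} + 33 \left(18 + 1640\right)\right) - 3997169 = \left(252 + 1658^{2} + 33 \cdot 1658\right) - 3997169 = \left(252 + 2748964 + 54714\right) - 3997169 = 2803930 - 3997169 = -1193239$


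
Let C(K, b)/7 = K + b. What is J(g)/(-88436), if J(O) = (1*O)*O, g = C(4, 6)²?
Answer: -6002500/22109 ≈ -271.50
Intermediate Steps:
C(K, b) = 7*K + 7*b (C(K, b) = 7*(K + b) = 7*K + 7*b)
g = 4900 (g = (7*4 + 7*6)² = (28 + 42)² = 70² = 4900)
J(O) = O² (J(O) = O*O = O²)
J(g)/(-88436) = 4900²/(-88436) = 24010000*(-1/88436) = -6002500/22109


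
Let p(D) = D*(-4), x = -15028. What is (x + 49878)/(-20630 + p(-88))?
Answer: -17425/10139 ≈ -1.7186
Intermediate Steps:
p(D) = -4*D
(x + 49878)/(-20630 + p(-88)) = (-15028 + 49878)/(-20630 - 4*(-88)) = 34850/(-20630 + 352) = 34850/(-20278) = 34850*(-1/20278) = -17425/10139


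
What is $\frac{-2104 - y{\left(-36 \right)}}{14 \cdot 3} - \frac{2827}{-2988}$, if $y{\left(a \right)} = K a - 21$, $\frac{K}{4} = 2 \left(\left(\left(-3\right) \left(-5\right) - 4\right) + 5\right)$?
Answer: $\frac{1277239}{20916} \approx 61.065$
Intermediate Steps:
$K = 128$ ($K = 4 \cdot 2 \left(\left(\left(-3\right) \left(-5\right) - 4\right) + 5\right) = 4 \cdot 2 \left(\left(15 - 4\right) + 5\right) = 4 \cdot 2 \left(11 + 5\right) = 4 \cdot 2 \cdot 16 = 4 \cdot 32 = 128$)
$y{\left(a \right)} = -21 + 128 a$ ($y{\left(a \right)} = 128 a - 21 = -21 + 128 a$)
$\frac{-2104 - y{\left(-36 \right)}}{14 \cdot 3} - \frac{2827}{-2988} = \frac{-2104 - \left(-21 + 128 \left(-36\right)\right)}{14 \cdot 3} - \frac{2827}{-2988} = \frac{-2104 - \left(-21 - 4608\right)}{42} - - \frac{2827}{2988} = \left(-2104 - -4629\right) \frac{1}{42} + \frac{2827}{2988} = \left(-2104 + 4629\right) \frac{1}{42} + \frac{2827}{2988} = 2525 \cdot \frac{1}{42} + \frac{2827}{2988} = \frac{2525}{42} + \frac{2827}{2988} = \frac{1277239}{20916}$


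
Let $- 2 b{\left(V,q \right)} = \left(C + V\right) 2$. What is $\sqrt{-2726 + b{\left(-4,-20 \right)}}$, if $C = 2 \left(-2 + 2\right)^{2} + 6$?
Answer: $2 i \sqrt{682} \approx 52.23 i$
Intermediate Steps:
$C = 6$ ($C = 2 \cdot 0^{2} + 6 = 2 \cdot 0 + 6 = 0 + 6 = 6$)
$b{\left(V,q \right)} = -6 - V$ ($b{\left(V,q \right)} = - \frac{\left(6 + V\right) 2}{2} = - \frac{12 + 2 V}{2} = -6 - V$)
$\sqrt{-2726 + b{\left(-4,-20 \right)}} = \sqrt{-2726 - 2} = \sqrt{-2728} = 2 i \sqrt{682}$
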